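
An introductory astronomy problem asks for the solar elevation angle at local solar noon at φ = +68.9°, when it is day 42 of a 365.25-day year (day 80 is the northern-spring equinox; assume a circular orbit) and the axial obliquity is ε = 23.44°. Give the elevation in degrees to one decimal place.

Solar longitude: λ_s = 360° × (42 − 80)/365.25 = -37.454°, i.e. -37.454° + 360° = 322.546°.
sin δ = sin 23.44° × sin 322.546° = -0.24190, so δ = -13.999°.
At local noon the hour angle is zero, so the zenith angle equals |φ − δ| = |+68.9° − (-13.999°)| = 82.899°.
Elevation = 90° − 82.899° = 7.1°.

7.1°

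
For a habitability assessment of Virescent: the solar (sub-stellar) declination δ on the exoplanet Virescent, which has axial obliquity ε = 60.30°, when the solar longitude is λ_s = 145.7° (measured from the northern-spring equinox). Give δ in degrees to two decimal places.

δ = +29.31°

sin δ = sin ε · sin λ_s = sin 60.30° × sin 145.7° = 0.489496.
δ = arcsin(0.489496) = +29.31°.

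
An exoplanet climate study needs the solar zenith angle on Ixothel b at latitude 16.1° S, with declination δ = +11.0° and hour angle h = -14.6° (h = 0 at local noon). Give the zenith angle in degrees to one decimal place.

cos θ_z = sin ϕ sin δ + cos ϕ cos δ cos h = -0.052914 + 0.912673 = 0.859759.
θ_z = arccos(0.859759) = 30.7°.

θ_z = 30.7°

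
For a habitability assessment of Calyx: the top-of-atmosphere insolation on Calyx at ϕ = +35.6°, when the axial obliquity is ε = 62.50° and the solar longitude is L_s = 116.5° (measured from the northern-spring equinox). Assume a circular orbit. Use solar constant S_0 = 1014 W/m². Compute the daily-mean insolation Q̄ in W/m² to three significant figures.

Solar declination: sin δ = sin ε · sin L_s = sin 62.50° × sin 116.5° = 0.79382, so δ = +52.544°.
cos h₀ = −tan(+35.6°) tan(+52.544°) = -0.9345, h₀ = 2.7776 rad.
Bracket: h₀ sin ϕ sin δ + cos ϕ cos δ sin h₀ = 2.7776×0.58212×0.79382 + 0.81310×0.60816×0.35599 = 1.283525 + 0.176035 = 1.459560.
Q̄ = (S_0/π) × [bracket] = (1014/π) × 1.459560 = 471.1 W/m².

Q̄ ≈ 471 W/m²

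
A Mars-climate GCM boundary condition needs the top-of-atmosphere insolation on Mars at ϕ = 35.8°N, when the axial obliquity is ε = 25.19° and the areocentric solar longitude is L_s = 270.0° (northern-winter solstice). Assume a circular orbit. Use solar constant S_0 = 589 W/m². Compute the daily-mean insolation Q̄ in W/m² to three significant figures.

sin δ = sin 25.19° × sin 270.0° = -0.42562, so δ = -25.190°.
cos h₀ = −tan(+35.8°) tan(-25.190°) = 0.3392, h₀ = 1.2247 rad.
Bracket: h₀ sin ϕ sin δ + cos ϕ cos δ sin h₀ = 1.2247×0.58496×-0.42562 + 0.81106×0.90490×0.94070 = -0.304914 + 0.690406 = 0.385492.
Q̄ = (S_0/π) × [bracket] = (589/π) × 0.385492 = 72.27 W/m².

Q̄ ≈ 72.3 W/m²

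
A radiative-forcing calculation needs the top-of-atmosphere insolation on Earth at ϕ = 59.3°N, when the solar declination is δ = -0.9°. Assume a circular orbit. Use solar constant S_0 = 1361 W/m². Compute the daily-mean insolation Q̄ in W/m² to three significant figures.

Q̄ ≈ 212 W/m²

cos h₀ = −tan(+59.3°) tan(-0.900°) = 0.0265, h₀ = 1.5443 rad.
Bracket: h₀ sin ϕ sin δ + cos ϕ cos δ sin h₀ = 1.5443×0.85985×-0.01571 + 0.51054×0.99988×0.99965 = -0.020861 + 0.510300 = 0.489439.
Q̄ = (S_0/π) × [bracket] = (1361/π) × 0.489439 = 212.0 W/m².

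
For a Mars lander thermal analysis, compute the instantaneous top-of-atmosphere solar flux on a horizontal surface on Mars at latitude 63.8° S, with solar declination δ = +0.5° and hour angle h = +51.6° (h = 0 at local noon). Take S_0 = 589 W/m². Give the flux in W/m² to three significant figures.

cos θ_z = sin ϕ sin δ + cos ϕ cos δ cos h = -0.007830 + 0.274230 = 0.266400.
Flux = S_0 · cos θ_z = 589 × 0.266400 = 156.9 W/m².

157 W/m²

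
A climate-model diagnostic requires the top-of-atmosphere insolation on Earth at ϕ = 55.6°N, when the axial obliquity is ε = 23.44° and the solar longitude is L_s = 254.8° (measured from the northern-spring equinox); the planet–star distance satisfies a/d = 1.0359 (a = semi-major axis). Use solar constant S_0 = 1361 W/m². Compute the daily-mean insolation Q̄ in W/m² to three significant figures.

Solar declination: sin δ = sin ε · sin L_s = sin 23.44° × sin 254.8° = -0.38387, so δ = -22.574°.
cos h₀ = −tan(+55.6°) tan(-22.574°) = 0.6071, h₀ = 0.9183 rad.
Bracket: h₀ sin ϕ sin δ + cos ϕ cos δ sin h₀ = 0.9183×0.82511×-0.38387 + 0.56497×0.92339×0.79459 = -0.290858 + 0.414528 = 0.123670.
Inverse-square distance factor (a/d)² = 1.0359² = 1.073089.
Q̄ = (S_0/π) × 1.073089 × [bracket] = (1361/π) × 1.073089 × 0.123670 = 57.49 W/m².

Q̄ ≈ 57.5 W/m²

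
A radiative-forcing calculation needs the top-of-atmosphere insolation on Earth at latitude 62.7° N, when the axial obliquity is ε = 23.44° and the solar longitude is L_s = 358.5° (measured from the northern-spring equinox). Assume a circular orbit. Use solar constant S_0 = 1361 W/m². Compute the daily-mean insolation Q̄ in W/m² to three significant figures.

Q̄ ≈ 192 W/m²

Solar declination: sin δ = sin ε · sin L_s = sin 23.44° × sin 358.5° = -0.01041, so δ = -0.597°.
cos h₀ = −tan(+62.7°) tan(-0.597°) = 0.0202, h₀ = 1.5506 rad.
Bracket: h₀ sin ϕ sin δ + cos ϕ cos δ sin h₀ = 1.5506×0.88862×-0.01041 + 0.45865×0.99995×0.99980 = -0.014344 + 0.458535 = 0.444191.
Q̄ = (S_0/π) × [bracket] = (1361/π) × 0.444191 = 192.4 W/m².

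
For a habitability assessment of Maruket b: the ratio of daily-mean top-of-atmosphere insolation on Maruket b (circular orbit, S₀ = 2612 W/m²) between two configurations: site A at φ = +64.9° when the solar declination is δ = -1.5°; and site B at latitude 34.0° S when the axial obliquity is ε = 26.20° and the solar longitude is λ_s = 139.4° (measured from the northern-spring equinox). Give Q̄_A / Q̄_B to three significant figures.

Q̄_A / Q̄_B ≈ 0.694

— Configuration A (φ=+64.9°):
cos H₀ = −tan(+64.9°) tan(-1.500°) = 0.0559, H₀ = 1.5149 rad.
Bracket: H₀ sin φ sin δ + cos φ cos δ sin H₀ = 1.5149×0.90557×-0.02618 + 0.42420×0.99966×0.99844 = -0.035915 + 0.423394 = 0.387479.
Q̄ = (S₀/π) × [bracket] = (2612/π) × 0.387479 = 322.16 W/m².
— Configuration B (φ=-34.0°):
Solar declination: sin δ = sin ε · sin λ_s = sin 26.20° × sin 139.4° = 0.28732, so δ = +16.698°.
cos H₀ = −tan(-34.0°) tan(+16.698°) = 0.2023, H₀ = 1.3671 rad.
Bracket: H₀ sin φ sin δ + cos φ cos δ sin H₀ = 1.3671×-0.55919×0.28732 + 0.82904×0.95783×0.97932 = -0.219647 + 0.777658 = 0.558011.
Q̄ = (S₀/π) × [bracket] = (2612/π) × 0.558011 = 463.94 W/m².
Ratio Q̄_A / Q̄_B = 322.16 / 463.94 = 0.6944.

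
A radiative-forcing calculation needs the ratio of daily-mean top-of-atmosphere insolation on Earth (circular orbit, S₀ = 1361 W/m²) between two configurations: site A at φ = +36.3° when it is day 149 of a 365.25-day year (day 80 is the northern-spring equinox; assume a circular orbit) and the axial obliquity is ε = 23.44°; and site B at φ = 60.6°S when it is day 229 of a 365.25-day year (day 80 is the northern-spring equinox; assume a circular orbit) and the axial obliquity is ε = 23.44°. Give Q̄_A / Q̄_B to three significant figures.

Q̄_A / Q̄_B ≈ 5.12

— Configuration A (φ=+36.3°):
Solar longitude: λ_s = 360° × (149 − 80)/365.25 = 68.008°.
sin δ = sin 23.44° × sin 68.008° = 0.36884, so δ = +21.644°.
cos H₀ = −tan(+36.3°) tan(+21.644°) = -0.2915, H₀ = 1.8666 rad.
Bracket: H₀ sin φ sin δ + cos φ cos δ sin H₀ = 1.8666×0.59201×0.36884 + 0.80593×0.92949×0.95657 = 0.407585 + 0.716570 = 1.124155.
Q̄ = (S₀/π) × [bracket] = (1361/π) × 1.124155 = 487.01 W/m².
— Configuration B (φ=-60.6°):
Solar longitude: λ_s = 360° × (229 − 80)/365.25 = 146.858°.
sin δ = sin 23.44° × sin 146.858° = 0.21748, so δ = +12.561°.
cos H₀ = −tan(-60.6°) tan(+12.561°) = 0.3954, H₀ = 1.1643 rad.
Bracket: H₀ sin φ sin δ + cos φ cos δ sin H₀ = 1.1643×-0.87121×0.21748 + 0.49090×0.97607×0.91850 = -0.220601 + 0.440102 = 0.219501.
Q̄ = (S₀/π) × [bracket] = (1361/π) × 0.219501 = 95.092 W/m².
Ratio Q̄_A / Q̄_B = 487.01 / 95.092 = 5.121.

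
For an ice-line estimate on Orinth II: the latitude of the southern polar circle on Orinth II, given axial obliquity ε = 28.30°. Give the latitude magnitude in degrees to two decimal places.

The polar circle is the lowest latitude that experiences at least one full rotation of continuous darkness at the northern-summer solstice; it lies at |ϕ| = 90° − ε = 90° − 28.30° = 61.70°.

61.70°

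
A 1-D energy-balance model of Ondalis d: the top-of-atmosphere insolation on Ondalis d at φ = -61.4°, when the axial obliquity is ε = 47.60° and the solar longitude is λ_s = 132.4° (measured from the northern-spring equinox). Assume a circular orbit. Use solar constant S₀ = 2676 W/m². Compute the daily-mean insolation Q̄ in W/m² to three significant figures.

Solar declination: sin δ = sin ε · sin λ_s = sin 47.60° × sin 132.4° = 0.54532, so δ = +33.046°.
cos H₀ = −tan(-61.4°) tan(+33.046°) = 1.1932 ≥ 1 ⇒ polar night, H₀ = 0 and Q̄ = 0.

Q̄ ≈ 0.00 W/m²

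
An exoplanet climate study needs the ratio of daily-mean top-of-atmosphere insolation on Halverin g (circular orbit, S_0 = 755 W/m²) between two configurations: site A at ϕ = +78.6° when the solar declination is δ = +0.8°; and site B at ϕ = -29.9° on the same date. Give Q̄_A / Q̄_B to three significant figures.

Q̄_A / Q̄_B ≈ 0.257

— Configuration A (ϕ=+78.6°):
cos h₀ = −tan(+78.6°) tan(+0.800°) = -0.0693, h₀ = 1.6401 rad.
Bracket: h₀ sin ϕ sin δ + cos ϕ cos δ sin h₀ = 1.6401×0.98027×0.01396 + 0.19766×0.99990×0.99760 = 0.022444 + 0.197166 = 0.219610.
Q̄ = (S_0/π) × [bracket] = (755/π) × 0.219610 = 52.778 W/m².
— Configuration B (ϕ=-29.9°):
cos h₀ = −tan(-29.9°) tan(+0.800°) = 0.0080, h₀ = 1.5628 rad.
Bracket: h₀ sin ϕ sin δ + cos ϕ cos δ sin h₀ = 1.5628×-0.49849×0.01396 + 0.86690×0.99990×0.99997 = -0.010875 + 0.866787 = 0.855912.
Q̄ = (S_0/π) × [bracket] = (755/π) × 0.855912 = 205.70 W/m².
Ratio Q̄_A / Q̄_B = 52.778 / 205.70 = 0.2566.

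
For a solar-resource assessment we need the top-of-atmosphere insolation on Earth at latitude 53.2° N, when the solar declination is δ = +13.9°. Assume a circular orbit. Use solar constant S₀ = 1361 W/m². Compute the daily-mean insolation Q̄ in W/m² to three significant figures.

cos H₀ = −tan(+53.2°) tan(+13.900°) = -0.3308, H₀ = 1.9080 rad.
Bracket: H₀ sin φ sin δ + cos φ cos δ sin H₀ = 1.9080×0.80073×0.24023 + 0.59902×0.97072×0.94370 = 0.367022 + 0.548743 = 0.915765.
Q̄ = (S₀/π) × [bracket] = (1361/π) × 0.915765 = 396.7 W/m².

Q̄ ≈ 397 W/m²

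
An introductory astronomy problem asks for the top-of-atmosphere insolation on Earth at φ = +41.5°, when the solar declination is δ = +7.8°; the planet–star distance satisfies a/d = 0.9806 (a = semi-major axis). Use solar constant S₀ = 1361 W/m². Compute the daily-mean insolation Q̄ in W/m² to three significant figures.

Q̄ ≈ 370 W/m²

cos H₀ = −tan(+41.5°) tan(+7.800°) = -0.1212, H₀ = 1.6923 rad.
Bracket: H₀ sin φ sin δ + cos φ cos δ sin H₀ = 1.6923×0.66262×0.13572 + 0.74896×0.99075×0.99263 = 0.152190 + 0.736563 = 0.888753.
Inverse-square distance factor (a/d)² = 0.9806² = 0.961576.
Q̄ = (S₀/π) × 0.961576 × [bracket] = (1361/π) × 0.961576 × 0.888753 = 370.2 W/m².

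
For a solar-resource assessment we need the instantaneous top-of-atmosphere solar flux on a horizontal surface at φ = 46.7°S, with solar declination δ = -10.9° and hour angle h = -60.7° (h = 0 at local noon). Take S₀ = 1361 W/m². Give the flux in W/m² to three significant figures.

636 W/m²

cos θ_z = sin φ sin δ + cos φ cos δ cos h = 0.137619 + 0.329572 = 0.467191.
Flux = S₀ · cos θ_z = 1361 × 0.467191 = 635.8 W/m².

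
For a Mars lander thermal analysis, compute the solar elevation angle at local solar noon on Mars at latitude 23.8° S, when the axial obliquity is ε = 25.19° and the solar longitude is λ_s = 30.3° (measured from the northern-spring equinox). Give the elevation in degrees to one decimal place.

Solar declination: sin δ = sin ε · sin λ_s = sin 25.19° × sin 30.3° = 0.21474, so δ = +12.400°.
At local noon the hour angle is zero, so the zenith angle equals |φ − δ| = |-23.8° − (+12.400°)| = 36.200°.
Elevation = 90° − 36.200° = 53.8°.

53.8°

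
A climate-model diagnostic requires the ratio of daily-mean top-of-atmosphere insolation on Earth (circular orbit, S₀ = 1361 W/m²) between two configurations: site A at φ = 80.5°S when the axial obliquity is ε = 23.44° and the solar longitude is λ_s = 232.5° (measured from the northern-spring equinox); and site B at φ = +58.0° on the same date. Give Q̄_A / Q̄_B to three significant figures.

— Configuration A (φ=-80.5°):
Solar declination: sin δ = sin ε · sin λ_s = sin 23.44° × sin 232.5° = -0.31559, so δ = -18.396°.
cos H₀ = −tan(-80.5°) tan(-18.396°) = -1.9874 ≤ −1 ⇒ polar day, H₀ = π.
Bracket: H₀ sin φ sin δ + cos φ cos δ sin H₀ = 3.1416×-0.98629×-0.31559 + 0.16505×0.94890×0.00000 = 0.977865 + 0.000000 = 0.977865.
Q̄ = (S₀/π) × [bracket] = (1361/π) × 0.977865 = 423.63 W/m².
— Configuration B (φ=+58.0°):
cos H₀ = −tan(+58.0°) tan(-18.396°) = 0.5322, H₀ = 1.0095 rad.
Bracket: H₀ sin φ sin δ + cos φ cos δ sin H₀ = 1.0095×0.84805×-0.31559 + 0.52992×0.94890×0.84659 = -0.270179 + 0.425700 = 0.155521.
Q̄ = (S₀/π) × [bracket] = (1361/π) × 0.155521 = 67.375 W/m².
Ratio Q̄_A / Q̄_B = 423.63 / 67.375 = 6.288.

Q̄_A / Q̄_B ≈ 6.29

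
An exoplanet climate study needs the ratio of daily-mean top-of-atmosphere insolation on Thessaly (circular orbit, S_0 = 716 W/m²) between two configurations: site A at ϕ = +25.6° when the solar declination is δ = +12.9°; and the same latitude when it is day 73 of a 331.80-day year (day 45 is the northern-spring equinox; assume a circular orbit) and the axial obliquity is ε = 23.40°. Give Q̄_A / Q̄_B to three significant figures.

Q̄_A / Q̄_B ≈ 1.01

— Configuration A (ϕ=+25.6°):
cos h₀ = −tan(+25.6°) tan(+12.900°) = -0.1097, h₀ = 1.6808 rad.
Bracket: h₀ sin ϕ sin δ + cos ϕ cos δ sin h₀ = 1.6808×0.43209×0.22325 + 0.90183×0.97476×0.99396 = 0.162137 + 0.873758 = 1.035895.
Q̄ = (S_0/π) × [bracket] = (716/π) × 1.035895 = 236.09 W/m².
— Configuration B (ϕ=+25.6°):
Solar longitude: L_s = 360° × (73 − 45)/331.80 = 30.380°.
sin δ = sin 23.40° × sin 30.380° = 0.20085, so δ = +11.587°.
cos h₀ = −tan(+25.6°) tan(+11.587°) = -0.0982, h₀ = 1.6692 rad.
Bracket: h₀ sin ϕ sin δ + cos ϕ cos δ sin h₀ = 1.6692×0.43209×0.20085 + 0.90183×0.97962×0.99516 = 0.144862 + 0.879175 = 1.024037.
Q̄ = (S_0/π) × [bracket] = (716/π) × 1.024037 = 233.39 W/m².
Ratio Q̄_A / Q̄_B = 236.09 / 233.39 = 1.012.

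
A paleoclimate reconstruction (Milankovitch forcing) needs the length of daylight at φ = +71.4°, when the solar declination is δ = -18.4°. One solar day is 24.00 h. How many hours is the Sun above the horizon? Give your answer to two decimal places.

cos H₀ = −tan φ · tan δ = −tan(+71.4°) × tan(-18.400°) = 0.9885, so H₀ = 0.1520 rad = 8.71°.
Daylight = 2H₀/(2π) × 24.00 h = (0.1520/π) × 24.00 = 1.16 h.

1.16 h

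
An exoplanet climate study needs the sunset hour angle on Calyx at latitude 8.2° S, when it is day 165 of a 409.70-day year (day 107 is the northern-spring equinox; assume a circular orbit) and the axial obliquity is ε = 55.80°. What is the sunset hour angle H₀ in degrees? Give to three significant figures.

H₀ = 83.1°

Solar longitude: λ_s = 360° × (165 − 107)/409.70 = 50.964°.
sin δ = sin 55.80° × sin 50.964° = 0.64244, so δ = +39.974°.
cos H₀ = −tan φ · tan δ = −tan(-8.2°) × tan(+39.974°) = 0.1208, so H₀ = 1.4497 rad = 83.06°.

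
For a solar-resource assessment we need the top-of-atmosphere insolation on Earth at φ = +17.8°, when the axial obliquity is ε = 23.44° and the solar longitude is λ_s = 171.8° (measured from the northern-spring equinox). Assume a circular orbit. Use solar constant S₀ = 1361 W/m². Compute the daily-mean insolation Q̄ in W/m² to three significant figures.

Q̄ ≈ 424 W/m²

Solar declination: sin δ = sin ε · sin λ_s = sin 23.44° × sin 171.8° = 0.05674, so δ = +3.252°.
cos H₀ = −tan(+17.8°) tan(+3.252°) = -0.0182, H₀ = 1.5890 rad.
Bracket: H₀ sin φ sin δ + cos φ cos δ sin H₀ = 1.5890×0.30570×0.05674 + 0.95213×0.99839×0.99983 = 0.027562 + 0.950435 = 0.977997.
Q̄ = (S₀/π) × [bracket] = (1361/π) × 0.977997 = 423.7 W/m².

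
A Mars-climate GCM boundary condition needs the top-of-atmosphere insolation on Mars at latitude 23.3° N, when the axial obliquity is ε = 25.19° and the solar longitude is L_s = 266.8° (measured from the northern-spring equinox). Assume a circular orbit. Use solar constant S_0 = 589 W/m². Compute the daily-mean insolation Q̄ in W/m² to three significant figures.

Q̄ ≈ 110 W/m²

Solar declination: sin δ = sin ε · sin L_s = sin 25.19° × sin 266.8° = -0.42496, so δ = -25.148°.
cos h₀ = −tan(+23.3°) tan(-25.148°) = 0.2022, h₀ = 1.3672 rad.
Bracket: h₀ sin ϕ sin δ + cos ϕ cos δ sin h₀ = 1.3672×0.39555×-0.42496 + 0.91845×0.90521×0.97935 = -0.229817 + 0.814222 = 0.584405.
Q̄ = (S_0/π) × [bracket] = (589/π) × 0.584405 = 109.6 W/m².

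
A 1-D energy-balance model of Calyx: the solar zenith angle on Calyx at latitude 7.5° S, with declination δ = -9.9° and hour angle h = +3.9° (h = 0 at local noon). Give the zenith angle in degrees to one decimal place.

θ_z = 4.5°

cos θ_z = sin φ sin δ + cos φ cos δ cos h = 0.022441 + 0.974420 = 0.996861.
θ_z = arccos(0.996861) = 4.5°.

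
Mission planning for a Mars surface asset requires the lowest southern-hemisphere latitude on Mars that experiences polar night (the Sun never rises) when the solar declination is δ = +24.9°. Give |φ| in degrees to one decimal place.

Polar night requires cos H₀ = −tan φ tan δ ≥ 1, i.e. tan φ tan δ ≤ −1.
The boundary is |tan φ| · |tan δ| = 1, so |φ| = 90° − |δ| = 90° − 24.9° = 65.1° in the southern hemisphere.

|φ| = 65.1°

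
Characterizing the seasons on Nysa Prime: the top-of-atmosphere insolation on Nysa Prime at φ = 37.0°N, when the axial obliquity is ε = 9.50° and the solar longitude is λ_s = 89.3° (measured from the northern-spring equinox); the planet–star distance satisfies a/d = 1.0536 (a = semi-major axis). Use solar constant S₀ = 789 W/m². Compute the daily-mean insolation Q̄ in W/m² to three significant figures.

Solar declination: sin δ = sin ε · sin λ_s = sin 9.50° × sin 89.3° = 0.16504, so δ = +9.499°.
cos H₀ = −tan(+37.0°) tan(+9.499°) = -0.1261, H₀ = 1.6972 rad.
Bracket: H₀ sin φ sin δ + cos φ cos δ sin H₀ = 1.6972×0.60182×0.16504 + 0.79864×0.98629×0.99202 = 0.168573 + 0.781405 = 0.949978.
Inverse-square distance factor (a/d)² = 1.0536² = 1.110073.
Q̄ = (S₀/π) × 1.110073 × [bracket] = (789/π) × 1.110073 × 0.949978 = 264.8 W/m².

Q̄ ≈ 265 W/m²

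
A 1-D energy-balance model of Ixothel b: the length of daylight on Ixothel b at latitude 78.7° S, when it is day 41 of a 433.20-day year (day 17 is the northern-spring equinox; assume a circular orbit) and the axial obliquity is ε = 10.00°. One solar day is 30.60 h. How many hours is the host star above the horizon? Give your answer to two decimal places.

12.36 h

Solar longitude: λ_s = 360° × (41 − 17)/433.20 = 19.945°.
sin δ = sin 10.00° × sin 19.945° = 0.05923, so δ = +3.396°.
cos H₀ = −tan φ · tan δ = −tan(-78.7°) × tan(+3.396°) = 0.2970, so H₀ = 1.2693 rad = 72.73°.
Daylight = 2H₀/(2π) × 30.60 h = (1.2693/π) × 30.60 = 12.36 h.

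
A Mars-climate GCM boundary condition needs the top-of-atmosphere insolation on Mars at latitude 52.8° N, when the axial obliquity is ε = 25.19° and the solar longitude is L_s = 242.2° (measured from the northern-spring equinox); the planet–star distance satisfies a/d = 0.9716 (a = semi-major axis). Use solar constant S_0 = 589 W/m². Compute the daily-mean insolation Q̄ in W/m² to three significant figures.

Q̄ ≈ 30.3 W/m²

Solar declination: sin δ = sin ε · sin L_s = sin 25.19° × sin 242.2° = -0.37650, so δ = -22.117°.
cos h₀ = −tan(+52.8°) tan(-22.117°) = 0.5354, h₀ = 1.0058 rad.
Bracket: h₀ sin ϕ sin δ + cos ϕ cos δ sin h₀ = 1.0058×0.79653×-0.37650 + 0.60460×0.92642×0.84459 = -0.301633 + 0.473066 = 0.171433.
Inverse-square distance factor (a/d)² = 0.9716² = 0.944007.
Q̄ = (S_0/π) × 0.944007 × [bracket] = (589/π) × 0.944007 × 0.171433 = 30.34 W/m².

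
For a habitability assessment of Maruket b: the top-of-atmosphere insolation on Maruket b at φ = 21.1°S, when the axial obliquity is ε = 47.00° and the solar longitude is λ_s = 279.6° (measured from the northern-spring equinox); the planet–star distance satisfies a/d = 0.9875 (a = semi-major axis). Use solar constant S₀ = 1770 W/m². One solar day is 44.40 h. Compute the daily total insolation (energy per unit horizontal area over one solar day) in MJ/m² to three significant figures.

97.2 MJ/m²

Solar declination: sin δ = sin ε · sin λ_s = sin 47.00° × sin 279.6° = -0.72111, so δ = -46.146°.
cos H₀ = −tan(-21.1°) tan(-46.146°) = -0.4016, H₀ = 1.9841 rad.
Bracket: H₀ sin φ sin δ + cos φ cos δ sin H₀ = 1.9841×-0.36000×-0.72111 + 0.93295×0.69282×0.91580 = 0.515072 + 0.591942 = 1.107014.
Inverse-square distance factor (a/d)² = 0.9875² = 0.975156.
Q̄ = (S₀/π) × 0.975156 × [bracket] = (1770/π) × 0.975156 × 1.107014 = 608.21 W/m².
Daily total = Q̄ × 44.40 h × 3600 s/h = 608.21 × 44.40 × 3600 / 10⁶ = 97.22 MJ/m².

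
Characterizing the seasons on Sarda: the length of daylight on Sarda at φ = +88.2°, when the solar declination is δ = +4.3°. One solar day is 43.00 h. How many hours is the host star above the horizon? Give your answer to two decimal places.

Sunrise equation: cos H₀ = −tan φ · tan δ = -2.3926 ≤ −1, so the host star never sets (polar day) and H₀ = π.
Daylight = 2H₀/(2π) × 43.00 h = (3.1416/π) × 43.00 = 43.00 h.

43.00 h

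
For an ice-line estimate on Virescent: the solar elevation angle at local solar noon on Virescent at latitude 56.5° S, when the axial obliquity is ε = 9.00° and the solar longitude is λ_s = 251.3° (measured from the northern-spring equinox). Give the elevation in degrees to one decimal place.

Solar declination: sin δ = sin ε · sin λ_s = sin 9.00° × sin 251.3° = -0.14818, so δ = -8.521°.
At local noon the hour angle is zero, so the zenith angle equals |φ − δ| = |-56.5° − (-8.521°)| = 47.979°.
Elevation = 90° − 47.979° = 42.0°.

42.0°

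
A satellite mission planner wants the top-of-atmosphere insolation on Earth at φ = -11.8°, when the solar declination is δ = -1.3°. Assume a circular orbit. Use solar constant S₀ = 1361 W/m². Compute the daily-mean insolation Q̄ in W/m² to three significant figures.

Q̄ ≈ 427 W/m²

cos H₀ = −tan(-11.8°) tan(-1.300°) = -0.0047, H₀ = 1.5755 rad.
Bracket: H₀ sin φ sin δ + cos φ cos δ sin H₀ = 1.5755×-0.20450×-0.02269 + 0.97887×0.99974×0.99999 = 0.007310 + 0.978606 = 0.985916.
Q̄ = (S₀/π) × [bracket] = (1361/π) × 0.985916 = 427.1 W/m².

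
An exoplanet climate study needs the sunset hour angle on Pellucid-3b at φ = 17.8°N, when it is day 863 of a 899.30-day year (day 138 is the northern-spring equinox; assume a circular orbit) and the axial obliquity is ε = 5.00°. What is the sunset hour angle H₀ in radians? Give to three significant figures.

Solar longitude: λ_s = 360° × (863 − 138)/899.30 = 290.226°.
sin δ = sin 5.00° × sin 290.226° = -0.08178, so δ = -4.691°.
cos H₀ = −tan φ · tan δ = −tan(+17.8°) × tan(-4.691°) = 0.0263, so H₀ = 1.5444 rad = 88.49°.

H₀ = 1.54 rad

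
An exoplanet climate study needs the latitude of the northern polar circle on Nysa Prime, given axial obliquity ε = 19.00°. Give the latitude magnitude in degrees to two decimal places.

71.00°

The polar circle is the lowest latitude that experiences at least one full rotation of continuous daylight at the northern-summer solstice; it lies at |φ| = 90° − ε = 90° − 19.00° = 71.00°.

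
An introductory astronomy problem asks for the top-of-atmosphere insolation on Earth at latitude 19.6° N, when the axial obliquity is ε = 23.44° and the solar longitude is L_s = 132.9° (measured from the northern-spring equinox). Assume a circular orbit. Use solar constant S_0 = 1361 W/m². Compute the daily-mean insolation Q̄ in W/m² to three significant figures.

Solar declination: sin δ = sin ε · sin L_s = sin 23.44° × sin 132.9° = 0.29140, so δ = +16.942°.
cos h₀ = −tan(+19.6°) tan(+16.942°) = -0.1085, h₀ = 1.6795 rad.
Bracket: h₀ sin ϕ sin δ + cos ϕ cos δ sin h₀ = 1.6795×0.33545×0.29140 + 0.94206×0.95660×0.99410 = 0.164171 + 0.895858 = 1.060029.
Q̄ = (S_0/π) × [bracket] = (1361/π) × 1.060029 = 459.2 W/m².

Q̄ ≈ 459 W/m²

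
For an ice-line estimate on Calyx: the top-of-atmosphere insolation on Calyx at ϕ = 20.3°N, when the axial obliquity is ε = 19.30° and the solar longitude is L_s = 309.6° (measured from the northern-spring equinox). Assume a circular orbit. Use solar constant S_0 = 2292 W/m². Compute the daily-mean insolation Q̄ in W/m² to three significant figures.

Solar declination: sin δ = sin ε · sin L_s = sin 19.30° × sin 309.6° = -0.25467, so δ = -14.754°.
cos h₀ = −tan(+20.3°) tan(-14.754°) = 0.0974, h₀ = 1.4732 rad.
Bracket: h₀ sin ϕ sin δ + cos ϕ cos δ sin h₀ = 1.4732×0.34694×-0.25467 + 0.93789×0.96703×0.99524 = -0.130165 + 0.902651 = 0.772486.
Q̄ = (S_0/π) × [bracket] = (2292/π) × 0.772486 = 563.6 W/m².

Q̄ ≈ 564 W/m²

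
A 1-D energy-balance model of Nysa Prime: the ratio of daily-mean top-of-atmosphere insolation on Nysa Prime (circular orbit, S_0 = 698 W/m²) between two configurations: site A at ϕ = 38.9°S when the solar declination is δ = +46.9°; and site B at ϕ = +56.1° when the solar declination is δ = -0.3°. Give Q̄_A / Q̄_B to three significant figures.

— Configuration A (ϕ=-38.9°):
cos h₀ = −tan(-38.9°) tan(+46.900°) = 0.8623, h₀ = 0.5311 rad.
Bracket: h₀ sin ϕ sin δ + cos ϕ cos δ sin h₀ = 0.5311×-0.62796×0.73016 + 0.77824×0.68327×0.50645 = -0.243515 + 0.269304 = 0.025789.
Q̄ = (S_0/π) × [bracket] = (698/π) × 0.025789 = 5.7298 W/m².
— Configuration B (ϕ=+56.1°):
cos h₀ = −tan(+56.1°) tan(-0.300°) = 0.0078, h₀ = 1.5630 rad.
Bracket: h₀ sin ϕ sin δ + cos ϕ cos δ sin h₀ = 1.5630×0.83001×-0.00524 + 0.55775×0.99999×0.99997 = -0.006798 + 0.557728 = 0.550930.
Q̄ = (S_0/π) × [bracket] = (698/π) × 0.550930 = 122.41 W/m².
Ratio Q̄_A / Q̄_B = 5.7298 / 122.41 = 0.04681.

Q̄_A / Q̄_B ≈ 0.0468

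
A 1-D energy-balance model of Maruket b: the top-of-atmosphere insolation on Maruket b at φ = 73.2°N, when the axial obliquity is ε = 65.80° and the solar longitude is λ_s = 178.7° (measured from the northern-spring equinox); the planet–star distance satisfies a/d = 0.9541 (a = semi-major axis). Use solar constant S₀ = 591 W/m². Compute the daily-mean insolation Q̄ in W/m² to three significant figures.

Q̄ ≈ 54.9 W/m²

Solar declination: sin δ = sin ε · sin λ_s = sin 65.80° × sin 178.7° = 0.02069, so δ = +1.186°.
cos H₀ = −tan(+73.2°) tan(+1.186°) = -0.0686, H₀ = 1.6394 rad.
Bracket: H₀ sin φ sin δ + cos φ cos δ sin H₀ = 1.6394×0.95732×0.02069 + 0.28903×0.99979×0.99765 = 0.032472 + 0.288290 = 0.320762.
Inverse-square distance factor (a/d)² = 0.9541² = 0.910307.
Q̄ = (S₀/π) × 0.910307 × [bracket] = (591/π) × 0.910307 × 0.320762 = 54.93 W/m².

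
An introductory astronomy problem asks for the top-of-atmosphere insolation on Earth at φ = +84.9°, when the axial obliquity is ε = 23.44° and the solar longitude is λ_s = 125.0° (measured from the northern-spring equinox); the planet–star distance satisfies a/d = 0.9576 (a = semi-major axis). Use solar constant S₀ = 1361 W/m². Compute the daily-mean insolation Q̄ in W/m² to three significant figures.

Q̄ ≈ 405 W/m²

Solar declination: sin δ = sin ε · sin λ_s = sin 23.44° × sin 125.0° = 0.32585, so δ = +19.017°.
cos H₀ = −tan(+84.9°) tan(+19.017°) = -3.8618 ≤ −1 ⇒ polar day, H₀ = π.
Bracket: H₀ sin φ sin δ + cos φ cos δ sin H₀ = 3.1416×0.99604×0.32585 + 0.08889×0.94542×0.00000 = 1.019637 + 0.000000 = 1.019637.
Inverse-square distance factor (a/d)² = 0.9576² = 0.916998.
Q̄ = (S₀/π) × 0.916998 × [bracket] = (1361/π) × 0.916998 × 1.019637 = 405.1 W/m².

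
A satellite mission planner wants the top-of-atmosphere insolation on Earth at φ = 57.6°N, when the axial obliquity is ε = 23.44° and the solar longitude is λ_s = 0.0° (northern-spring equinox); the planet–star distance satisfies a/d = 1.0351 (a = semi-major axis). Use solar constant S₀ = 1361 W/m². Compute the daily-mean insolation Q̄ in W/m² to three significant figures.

Solar declination: sin δ = sin ε · sin λ_s = sin 23.44° × sin 0.0° = 0.00000, so δ = +0.000°.
cos H₀ = −tan(+57.6°) tan(+0.000°) = -0.0000, H₀ = 1.5708 rad.
Bracket: H₀ sin φ sin δ + cos φ cos δ sin H₀ = 1.5708×0.84433×0.00000 + 0.53583×1.00000×1.00000 = 0.000000 + 0.535830 = 0.535830.
Inverse-square distance factor (a/d)² = 1.0351² = 1.071432.
Q̄ = (S₀/π) × 1.071432 × [bracket] = (1361/π) × 1.071432 × 0.535830 = 248.7 W/m².

Q̄ ≈ 249 W/m²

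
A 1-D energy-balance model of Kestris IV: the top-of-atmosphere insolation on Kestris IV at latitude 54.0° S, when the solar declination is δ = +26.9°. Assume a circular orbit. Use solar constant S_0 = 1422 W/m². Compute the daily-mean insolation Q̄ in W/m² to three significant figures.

cos h₀ = −tan(-54.0°) tan(+26.900°) = 0.6983, h₀ = 0.7978 rad.
Bracket: h₀ sin ϕ sin δ + cos ϕ cos δ sin h₀ = 0.7978×-0.80902×0.45243 + 0.58779×0.89180×0.71583 = -0.292015 + 0.375232 = 0.083217.
Q̄ = (S_0/π) × [bracket] = (1422/π) × 0.083217 = 37.67 W/m².

Q̄ ≈ 37.7 W/m²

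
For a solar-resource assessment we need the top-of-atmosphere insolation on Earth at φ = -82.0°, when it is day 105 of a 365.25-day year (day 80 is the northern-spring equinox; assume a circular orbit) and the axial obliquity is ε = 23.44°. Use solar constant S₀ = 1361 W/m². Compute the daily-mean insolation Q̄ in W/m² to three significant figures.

Q̄ ≈ 0.00 W/m²

Solar longitude: λ_s = 360° × (105 − 80)/365.25 = 24.641°.
sin δ = sin 23.44° × sin 24.641° = 0.16585, so δ = +9.547°.
cos H₀ = −tan(-82.0°) tan(+9.547°) = 1.1966 ≥ 1 ⇒ polar night, H₀ = 0 and Q̄ = 0.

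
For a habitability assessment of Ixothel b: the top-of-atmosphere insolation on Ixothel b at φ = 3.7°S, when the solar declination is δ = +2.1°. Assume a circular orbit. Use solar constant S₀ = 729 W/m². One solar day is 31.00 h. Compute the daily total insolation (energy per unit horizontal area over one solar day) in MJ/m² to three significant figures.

25.7 MJ/m²

cos H₀ = −tan(-3.7°) tan(+2.100°) = 0.0024, H₀ = 1.5684 rad.
Bracket: H₀ sin φ sin δ + cos φ cos δ sin H₀ = 1.5684×-0.06453×0.03664 + 0.99792×0.99933×1.00000 = -0.003708 + 0.997251 = 0.993543.
Q̄ = (S₀/π) × [bracket] = (729/π) × 0.993543 = 230.55 W/m².
Daily total = Q̄ × 31.00 h × 3600 s/h = 230.55 × 31.00 × 3600 / 10⁶ = 25.73 MJ/m².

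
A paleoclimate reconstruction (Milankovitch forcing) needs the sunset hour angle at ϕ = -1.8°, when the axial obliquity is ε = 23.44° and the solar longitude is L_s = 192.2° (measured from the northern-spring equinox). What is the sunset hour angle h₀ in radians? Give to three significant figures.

h₀ = 1.57 rad

Solar declination: sin δ = sin ε · sin L_s = sin 23.44° × sin 192.2° = -0.08406, so δ = -4.822°.
cos h₀ = −tan ϕ · tan δ = −tan(-1.8°) × tan(-4.822°) = -0.0027, so h₀ = 1.5734 rad = 90.15°.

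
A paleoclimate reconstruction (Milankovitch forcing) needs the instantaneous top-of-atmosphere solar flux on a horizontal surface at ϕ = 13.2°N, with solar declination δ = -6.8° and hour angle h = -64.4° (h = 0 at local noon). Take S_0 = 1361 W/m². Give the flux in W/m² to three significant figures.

532 W/m²

cos θ_z = sin ϕ sin δ + cos ϕ cos δ cos h = -0.027038 + 0.417710 = 0.390672.
Flux = S_0 · cos θ_z = 1361 × 0.390672 = 531.7 W/m².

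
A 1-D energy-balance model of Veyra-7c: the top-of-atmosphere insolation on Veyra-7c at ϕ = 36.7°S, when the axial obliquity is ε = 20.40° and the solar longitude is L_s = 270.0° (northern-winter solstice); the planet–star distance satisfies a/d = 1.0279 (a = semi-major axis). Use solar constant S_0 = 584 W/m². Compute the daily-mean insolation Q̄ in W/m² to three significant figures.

Solar declination: sin δ = sin ε · sin L_s = sin 20.40° × sin 270.0° = -0.34857, so δ = -20.400°.
cos h₀ = −tan(-36.7°) tan(-20.400°) = -0.2772, h₀ = 1.8517 rad.
Bracket: h₀ sin ϕ sin δ + cos ϕ cos δ sin h₀ = 1.8517×-0.59763×-0.34857 + 0.80178×0.93728×0.96081 = 0.385739 + 0.722041 = 1.107780.
Inverse-square distance factor (a/d)² = 1.0279² = 1.056578.
Q̄ = (S_0/π) × 1.056578 × [bracket] = (584/π) × 1.056578 × 1.107780 = 217.6 W/m².

Q̄ ≈ 218 W/m²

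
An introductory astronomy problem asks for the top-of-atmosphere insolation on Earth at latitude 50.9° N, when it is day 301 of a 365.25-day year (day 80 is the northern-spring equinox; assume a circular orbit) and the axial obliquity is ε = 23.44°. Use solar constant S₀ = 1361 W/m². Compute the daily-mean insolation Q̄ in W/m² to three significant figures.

Solar longitude: λ_s = 360° × (301 − 80)/365.25 = 217.823°.
sin δ = sin 23.44° × sin 217.823° = -0.24394, so δ = -14.119°.
cos H₀ = −tan(+50.9°) tan(-14.119°) = 0.3095, H₀ = 1.2561 rad.
Bracket: H₀ sin φ sin δ + cos φ cos δ sin H₀ = 1.2561×0.77605×-0.24394 + 0.63068×0.96979×0.95090 = -0.237792 + 0.581596 = 0.343804.
Q̄ = (S₀/π) × [bracket] = (1361/π) × 0.343804 = 148.9 W/m².

Q̄ ≈ 149 W/m²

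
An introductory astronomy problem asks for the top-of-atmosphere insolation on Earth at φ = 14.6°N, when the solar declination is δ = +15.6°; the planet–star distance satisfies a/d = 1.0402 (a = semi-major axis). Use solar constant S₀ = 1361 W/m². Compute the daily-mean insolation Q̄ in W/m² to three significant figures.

cos H₀ = −tan(+14.6°) tan(+15.600°) = -0.0727, H₀ = 1.6436 rad.
Bracket: H₀ sin φ sin δ + cos φ cos δ sin H₀ = 1.6436×0.25207×0.26892 + 0.96771×0.96316×0.99735 = 0.111414 + 0.929590 = 1.041004.
Inverse-square distance factor (a/d)² = 1.0402² = 1.082016.
Q̄ = (S₀/π) × 1.082016 × [bracket] = (1361/π) × 1.082016 × 1.041004 = 488.0 W/m².

Q̄ ≈ 488 W/m²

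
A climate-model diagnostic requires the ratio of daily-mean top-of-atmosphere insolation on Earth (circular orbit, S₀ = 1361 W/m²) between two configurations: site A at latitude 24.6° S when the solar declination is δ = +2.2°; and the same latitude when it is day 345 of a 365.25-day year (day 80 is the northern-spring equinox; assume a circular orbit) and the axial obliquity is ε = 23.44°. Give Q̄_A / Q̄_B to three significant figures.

Q̄_A / Q̄_B ≈ 0.797

— Configuration A (φ=-24.6°):
cos H₀ = −tan(-24.6°) tan(+2.200°) = 0.0176, H₀ = 1.5532 rad.
Bracket: H₀ sin φ sin δ + cos φ cos δ sin H₀ = 1.5532×-0.41628×0.03839 + 0.90924×0.99926×0.99985 = -0.024822 + 0.908431 = 0.883609.
Q̄ = (S₀/π) × [bracket] = (1361/π) × 0.883609 = 382.80 W/m².
— Configuration B (φ=-24.6°):
Solar longitude: λ_s = 360° × (345 − 80)/365.25 = 261.191°.
sin δ = sin 23.44° × sin 261.191° = -0.39310, so δ = -23.147°.
cos H₀ = −tan(-24.6°) tan(-23.147°) = -0.1957, H₀ = 1.7678 rad.
Bracket: H₀ sin φ sin δ + cos φ cos δ sin H₀ = 1.7678×-0.41628×-0.39310 + 0.90924×0.91950×0.98066 = 0.289282 + 0.819877 = 1.109159.
Q̄ = (S₀/π) × [bracket] = (1361/π) × 1.109159 = 480.51 W/m².
Ratio Q̄_A / Q̄_B = 382.80 / 480.51 = 0.7967.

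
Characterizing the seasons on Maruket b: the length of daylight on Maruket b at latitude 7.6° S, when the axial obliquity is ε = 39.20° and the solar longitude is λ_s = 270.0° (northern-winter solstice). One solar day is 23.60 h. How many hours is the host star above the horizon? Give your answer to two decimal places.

Solar declination: sin δ = sin ε · sin λ_s = sin 39.20° × sin 270.0° = -0.63203, so δ = -39.200°.
cos H₀ = −tan φ · tan δ = −tan(-7.6°) × tan(-39.200°) = -0.1088, so H₀ = 1.6798 rad = 96.25°.
Daylight = 2H₀/(2π) × 23.60 h = (1.6798/π) × 23.60 = 12.62 h.

12.62 h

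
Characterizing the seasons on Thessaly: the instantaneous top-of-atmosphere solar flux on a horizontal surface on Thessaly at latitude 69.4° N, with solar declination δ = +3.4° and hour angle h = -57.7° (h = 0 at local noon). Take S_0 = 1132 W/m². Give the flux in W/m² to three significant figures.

cos θ_z = sin ϕ sin δ + cos ϕ cos δ cos h = 0.055514 + 0.187676 = 0.243190.
Flux = S_0 · cos θ_z = 1132 × 0.243190 = 275.3 W/m².

275 W/m²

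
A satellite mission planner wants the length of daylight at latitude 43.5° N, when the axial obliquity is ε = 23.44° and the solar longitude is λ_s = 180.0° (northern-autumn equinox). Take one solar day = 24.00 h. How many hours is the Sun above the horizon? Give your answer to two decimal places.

12.00 h

Solar declination: sin δ = sin ε · sin λ_s = sin 23.44° × sin 180.0° = 0.00000, so δ = +0.000°.
cos H₀ = −tan φ · tan δ = −tan(+43.5°) × tan(+0.000°) = -0.0000, so H₀ = 1.5708 rad = 90.00°.
Daylight = 2H₀/(2π) × 24.00 h = (1.5708/π) × 24.00 = 12.00 h.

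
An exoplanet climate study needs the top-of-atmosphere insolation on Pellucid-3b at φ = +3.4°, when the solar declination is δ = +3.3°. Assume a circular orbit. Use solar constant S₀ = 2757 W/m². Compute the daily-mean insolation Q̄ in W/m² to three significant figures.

Q̄ ≈ 879 W/m²

cos H₀ = −tan(+3.4°) tan(+3.300°) = -0.0034, H₀ = 1.5742 rad.
Bracket: H₀ sin φ sin δ + cos φ cos δ sin H₀ = 1.5742×0.05931×0.05756 + 0.99824×0.99834×0.99999 = 0.005374 + 0.996573 = 1.001947.
Q̄ = (S₀/π) × [bracket] = (2757/π) × 1.001947 = 879.3 W/m².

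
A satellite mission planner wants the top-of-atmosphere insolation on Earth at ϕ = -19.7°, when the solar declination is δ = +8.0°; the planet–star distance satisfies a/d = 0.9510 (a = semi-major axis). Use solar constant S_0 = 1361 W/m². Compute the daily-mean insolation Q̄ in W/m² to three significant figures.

Q̄ ≈ 337 W/m²

cos h₀ = −tan(-19.7°) tan(+8.000°) = 0.0503, h₀ = 1.5205 rad.
Bracket: h₀ sin ϕ sin δ + cos ϕ cos δ sin h₀ = 1.5205×-0.33710×0.13917 + 0.94147×0.99027×0.99873 = -0.071333 + 0.931125 = 0.859792.
Inverse-square distance factor (a/d)² = 0.9510² = 0.904401.
Q̄ = (S_0/π) × 0.904401 × [bracket] = (1361/π) × 0.904401 × 0.859792 = 336.9 W/m².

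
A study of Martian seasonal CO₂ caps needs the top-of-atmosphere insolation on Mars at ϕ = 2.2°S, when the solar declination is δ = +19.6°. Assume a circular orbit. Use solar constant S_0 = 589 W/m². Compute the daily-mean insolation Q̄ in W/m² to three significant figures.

cos h₀ = −tan(-2.2°) tan(+19.600°) = 0.0137, h₀ = 1.5571 rad.
Bracket: h₀ sin ϕ sin δ + cos ϕ cos δ sin h₀ = 1.5571×-0.03839×0.33545 + 0.99926×0.94206×0.99991 = -0.020052 + 0.941278 = 0.921226.
Q̄ = (S_0/π) × [bracket] = (589/π) × 0.921226 = 172.7 W/m².

Q̄ ≈ 173 W/m²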